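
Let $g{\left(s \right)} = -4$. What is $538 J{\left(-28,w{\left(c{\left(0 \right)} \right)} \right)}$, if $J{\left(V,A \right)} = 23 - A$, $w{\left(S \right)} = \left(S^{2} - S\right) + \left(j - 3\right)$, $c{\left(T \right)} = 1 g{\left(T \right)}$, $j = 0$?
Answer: $3228$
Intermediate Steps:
$c{\left(T \right)} = -4$ ($c{\left(T \right)} = 1 \left(-4\right) = -4$)
$w{\left(S \right)} = -3 + S^{2} - S$ ($w{\left(S \right)} = \left(S^{2} - S\right) + \left(0 - 3\right) = \left(S^{2} - S\right) - 3 = -3 + S^{2} - S$)
$538 J{\left(-28,w{\left(c{\left(0 \right)} \right)} \right)} = 538 \left(23 - \left(-3 + \left(-4\right)^{2} - -4\right)\right) = 538 \left(23 - \left(-3 + 16 + 4\right)\right) = 538 \left(23 - 17\right) = 538 \cdot 6 = 3228$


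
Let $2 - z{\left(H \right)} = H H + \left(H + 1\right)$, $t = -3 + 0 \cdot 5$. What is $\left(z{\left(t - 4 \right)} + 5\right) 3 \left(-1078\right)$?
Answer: $116424$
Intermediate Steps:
$t = -3$ ($t = -3 + 0 = -3$)
$z{\left(H \right)} = 1 - H - H^{2}$ ($z{\left(H \right)} = 2 - \left(H H + \left(H + 1\right)\right) = 2 - \left(H^{2} + \left(1 + H\right)\right) = 2 - \left(1 + H + H^{2}\right) = 1 - H - H^{2}$)
$\left(z{\left(t - 4 \right)} + 5\right) 3 \left(-1078\right) = \left(\left(1 - \left(-3 - 4\right) - \left(-3 - 4\right)^{2}\right) + 5\right) 3 \left(-1078\right) = \left(\left(1 - -7 - \left(-7\right)^{2}\right) + 5\right) 3 \left(-1078\right) = \left(\left(1 + 7 - 49\right) + 5\right) 3 \left(-1078\right) = \left(-41 + 5\right) 3 \left(-1078\right) = \left(-36\right) 3 \left(-1078\right) = \left(-108\right) \left(-1078\right) = 116424$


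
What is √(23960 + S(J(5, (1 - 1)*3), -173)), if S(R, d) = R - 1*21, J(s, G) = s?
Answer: 2*√5986 ≈ 154.74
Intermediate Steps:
S(R, d) = -21 + R (S(R, d) = R - 21 = -21 + R)
√(23960 + S(J(5, (1 - 1)*3), -173)) = √(23960 + (-21 + 5)) = √(23960 - 16) = √23944 = 2*√5986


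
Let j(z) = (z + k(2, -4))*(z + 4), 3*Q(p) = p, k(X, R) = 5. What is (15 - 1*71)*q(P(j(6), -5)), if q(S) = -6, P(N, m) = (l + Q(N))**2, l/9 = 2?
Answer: 336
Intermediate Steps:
l = 18 (l = 9*2 = 18)
Q(p) = p/3
j(z) = (4 + z)*(5 + z) (j(z) = (z + 5)*(z + 4) = (5 + z)*(4 + z) = (4 + z)*(5 + z))
P(N, m) = (18 + N/3)**2
(15 - 1*71)*q(P(j(6), -5)) = (15 - 1*71)*(-6) = (15 - 71)*(-6) = -56*(-6) = 336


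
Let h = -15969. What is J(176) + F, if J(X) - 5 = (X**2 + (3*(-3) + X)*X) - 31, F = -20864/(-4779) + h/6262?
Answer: 1805854940033/29926098 ≈ 60344.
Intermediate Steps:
F = 54334517/29926098 (F = -20864/(-4779) - 15969/6262 = -20864*(-1/4779) - 15969*1/6262 = 20864/4779 - 15969/6262 = 54334517/29926098 ≈ 1.8156)
J(X) = -26 + X**2 + X*(-9 + X) (J(X) = 5 + ((X**2 + (3*(-3) + X)*X) - 31) = 5 + ((X**2 + (-9 + X)*X) - 31) = 5 + ((X**2 + X*(-9 + X)) - 31) = 5 + (-31 + X**2 + X*(-9 + X)) = -26 + X**2 + X*(-9 + X))
J(176) + F = (-26 - 9*176 + 2*176**2) + 54334517/29926098 = (-26 - 1584 + 2*30976) + 54334517/29926098 = (-26 - 1584 + 61952) + 54334517/29926098 = 60342 + 54334517/29926098 = 1805854940033/29926098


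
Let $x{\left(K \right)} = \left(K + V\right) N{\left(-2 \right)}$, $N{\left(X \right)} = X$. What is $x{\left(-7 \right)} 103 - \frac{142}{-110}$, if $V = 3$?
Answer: $\frac{45391}{55} \approx 825.29$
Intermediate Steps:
$x{\left(K \right)} = -6 - 2 K$ ($x{\left(K \right)} = \left(K + 3\right) \left(-2\right) = \left(3 + K\right) \left(-2\right) = -6 - 2 K$)
$x{\left(-7 \right)} 103 - \frac{142}{-110} = \left(-6 - -14\right) 103 - \frac{142}{-110} = \left(-6 + 14\right) 103 - - \frac{71}{55} = 8 \cdot 103 + \frac{71}{55} = 824 + \frac{71}{55} = \frac{45391}{55}$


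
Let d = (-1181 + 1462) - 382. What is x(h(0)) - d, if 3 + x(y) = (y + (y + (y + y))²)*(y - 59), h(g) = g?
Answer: 98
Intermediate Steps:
x(y) = -3 + (-59 + y)*(y + 9*y²) (x(y) = -3 + (y + (y + (y + y))²)*(y - 59) = -3 + (y + (y + 2*y)²)*(-59 + y) = -3 + (y + (3*y)²)*(-59 + y) = -3 + (y + 9*y²)*(-59 + y) = -3 + (-59 + y)*(y + 9*y²))
d = -101 (d = 281 - 382 = -101)
x(h(0)) - d = (-3 - 530*0² - 59*0 + 9*0³) - 1*(-101) = (-3 - 530*0 + 0 + 9*0) + 101 = (-3 + 0 + 0 + 0) + 101 = -3 + 101 = 98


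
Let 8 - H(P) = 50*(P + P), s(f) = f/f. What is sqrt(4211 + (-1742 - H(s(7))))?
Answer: sqrt(2561) ≈ 50.606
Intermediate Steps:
s(f) = 1
H(P) = 8 - 100*P (H(P) = 8 - 50*(P + P) = 8 - 50*2*P = 8 - 100*P)
sqrt(4211 + (-1742 - H(s(7)))) = sqrt(4211 + (-1742 - (8 - 100*1))) = sqrt(4211 + (-1742 - (8 - 100))) = sqrt(4211 + (-1742 - 1*(-92))) = sqrt(4211 + (-1742 + 92)) = sqrt(4211 - 1650) = sqrt(2561)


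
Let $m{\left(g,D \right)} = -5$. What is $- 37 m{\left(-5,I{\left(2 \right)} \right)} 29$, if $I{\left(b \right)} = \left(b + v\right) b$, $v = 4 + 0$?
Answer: $5365$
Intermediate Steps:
$v = 4$
$I{\left(b \right)} = b \left(4 + b\right)$ ($I{\left(b \right)} = \left(b + 4\right) b = \left(4 + b\right) b = b \left(4 + b\right)$)
$- 37 m{\left(-5,I{\left(2 \right)} \right)} 29 = \left(-37\right) \left(-5\right) 29 = 185 \cdot 29 = 5365$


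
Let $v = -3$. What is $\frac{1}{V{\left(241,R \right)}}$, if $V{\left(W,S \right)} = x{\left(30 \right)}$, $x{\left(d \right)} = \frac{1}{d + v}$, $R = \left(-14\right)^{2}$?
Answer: $27$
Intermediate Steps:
$R = 196$
$x{\left(d \right)} = \frac{1}{-3 + d}$ ($x{\left(d \right)} = \frac{1}{d - 3} = \frac{1}{-3 + d}$)
$V{\left(W,S \right)} = \frac{1}{27}$ ($V{\left(W,S \right)} = \frac{1}{-3 + 30} = \frac{1}{27}$)
$\frac{1}{V{\left(241,R \right)}} = \frac{1}{\frac{1}{27}} = 27$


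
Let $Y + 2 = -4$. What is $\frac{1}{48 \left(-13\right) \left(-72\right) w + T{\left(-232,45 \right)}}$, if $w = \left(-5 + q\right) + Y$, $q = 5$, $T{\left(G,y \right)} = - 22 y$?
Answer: $- \frac{1}{270558} \approx -3.6961 \cdot 10^{-6}$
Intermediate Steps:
$Y = -6$ ($Y = -2 - 4 = -6$)
$w = -6$ ($w = \left(-5 + 5\right) - 6 = 0 - 6 = -6$)
$\frac{1}{48 \left(-13\right) \left(-72\right) w + T{\left(-232,45 \right)}} = \frac{1}{48 \left(-13\right) \left(-72\right) \left(-6\right) - 990} = \frac{1}{\left(-624\right) \left(-72\right) \left(-6\right) - 990} = \frac{1}{44928 \left(-6\right) - 990} = \frac{1}{-269568 - 990} = \frac{1}{-270558} = - \frac{1}{270558}$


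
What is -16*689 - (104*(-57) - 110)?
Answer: -4986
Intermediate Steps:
-16*689 - (104*(-57) - 110) = -11024 - (-5928 - 110) = -11024 - 1*(-6038) = -11024 + 6038 = -4986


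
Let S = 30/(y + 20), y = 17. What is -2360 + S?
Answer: -87290/37 ≈ -2359.2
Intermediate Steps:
S = 30/37 (S = 30/(17 + 20) = 30/37 ≈ 0.81081)
-2360 + S = -2360 + 30/37 = -87290/37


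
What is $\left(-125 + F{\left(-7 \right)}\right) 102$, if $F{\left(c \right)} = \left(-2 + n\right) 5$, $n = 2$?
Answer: $-12750$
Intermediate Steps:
$F{\left(c \right)} = 0$ ($F{\left(c \right)} = \left(-2 + 2\right) 5 = 0 \cdot 5 = 0$)
$\left(-125 + F{\left(-7 \right)}\right) 102 = \left(-125 + 0\right) 102 = \left(-125\right) 102 = -12750$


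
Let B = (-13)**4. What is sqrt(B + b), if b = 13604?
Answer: 3*sqrt(4685) ≈ 205.34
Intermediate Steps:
B = 28561
sqrt(B + b) = sqrt(28561 + 13604) = sqrt(42165) = 3*sqrt(4685)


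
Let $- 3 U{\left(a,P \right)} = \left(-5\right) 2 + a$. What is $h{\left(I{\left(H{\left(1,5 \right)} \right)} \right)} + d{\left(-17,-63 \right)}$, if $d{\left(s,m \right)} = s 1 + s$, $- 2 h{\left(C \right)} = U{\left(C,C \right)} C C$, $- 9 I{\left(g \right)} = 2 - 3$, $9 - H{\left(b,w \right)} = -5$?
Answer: $- \frac{148805}{4374} \approx -34.02$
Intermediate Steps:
$H{\left(b,w \right)} = 14$ ($H{\left(b,w \right)} = 9 - -5 = 9 + 5 = 14$)
$I{\left(g \right)} = \frac{1}{9}$ ($I{\left(g \right)} = - \frac{2 - 3}{9} = \left(- \frac{1}{9}\right) \left(-1\right) = \frac{1}{9}$)
$U{\left(a,P \right)} = \frac{10}{3} - \frac{a}{3}$ ($U{\left(a,P \right)} = - \frac{\left(-5\right) 2 + a}{3} = - \frac{-10 + a}{3} = \frac{10}{3} - \frac{a}{3}$)
$h{\left(C \right)} = - \frac{C^{2} \left(\frac{10}{3} - \frac{C}{3}\right)}{2}$ ($h{\left(C \right)} = - \frac{\left(\frac{10}{3} - \frac{C}{3}\right) C C}{2} = - \frac{C \left(\frac{10}{3} - \frac{C}{3}\right) C}{2} = - \frac{C^{2} \left(\frac{10}{3} - \frac{C}{3}\right)}{2}$)
$d{\left(s,m \right)} = 2 s$ ($d{\left(s,m \right)} = s + s = 2 s$)
$h{\left(I{\left(H{\left(1,5 \right)} \right)} \right)} + d{\left(-17,-63 \right)} = \frac{-10 + \frac{1}{9}}{6 \cdot 81} + 2 \left(-17\right) = \frac{1}{6} \cdot \frac{1}{81} \left(- \frac{89}{9}\right) - 34 = - \frac{89}{4374} - 34 = - \frac{148805}{4374}$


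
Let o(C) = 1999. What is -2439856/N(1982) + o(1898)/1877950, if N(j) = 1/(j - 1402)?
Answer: -2657517993614001/1877950 ≈ -1.4151e+9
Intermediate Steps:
N(j) = 1/(-1402 + j)
-2439856/N(1982) + o(1898)/1877950 = -2439856/(1/(-1402 + 1982)) + 1999/1877950 = -2439856/(1/580) + 1999*(1/1877950) = -2439856/1/580 + 1999/1877950 = -2439856*580 + 1999/1877950 = -1415116480 + 1999/1877950 = -2657517993614001/1877950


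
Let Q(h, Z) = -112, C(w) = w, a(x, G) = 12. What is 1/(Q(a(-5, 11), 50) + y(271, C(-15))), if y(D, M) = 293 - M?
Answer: 1/196 ≈ 0.0051020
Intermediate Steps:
1/(Q(a(-5, 11), 50) + y(271, C(-15))) = 1/(-112 + (293 - 1*(-15))) = 1/(-112 + (293 + 15)) = 1/(-112 + 308) = 1/196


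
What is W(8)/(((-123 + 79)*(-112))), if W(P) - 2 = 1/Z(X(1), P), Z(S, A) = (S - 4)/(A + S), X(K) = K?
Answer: -1/4928 ≈ -0.00020292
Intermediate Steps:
Z(S, A) = (-4 + S)/(A + S)
W(P) = 5/3 - P/3 (W(P) = 2 + 1/((-4 + 1)/(P + 1)) = 2 + 1/(-3/(1 + P)) = 2 + (-⅓ - P/3) = 5/3 - P/3)
W(8)/(((-123 + 79)*(-112))) = (5/3 - ⅓*8)/(((-123 + 79)*(-112))) = (5/3 - 8/3)/((-44*(-112))) = -1/4928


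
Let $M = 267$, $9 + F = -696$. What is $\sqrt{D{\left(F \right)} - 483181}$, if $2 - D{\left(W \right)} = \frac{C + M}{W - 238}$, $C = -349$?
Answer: $\frac{9 i \sqrt{3155577}}{23} \approx 695.11 i$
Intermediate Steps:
$F = -705$ ($F = -9 - 696 = -705$)
$D{\left(W \right)} = 2 + \frac{82}{-238 + W}$ ($D{\left(W \right)} = 2 - \frac{-349 + 267}{W - 238} = 2 - - \frac{82}{-238 + W} = 2 + \frac{82}{-238 + W}$)
$\sqrt{D{\left(F \right)} - 483181} = \sqrt{\frac{2 \left(-197 - 705\right)}{-238 - 705} - 483181} = \sqrt{2 \frac{1}{-943} \left(-902\right) - 483181} = \sqrt{2 \left(- \frac{1}{943}\right) \left(-902\right) - 483181} = \sqrt{\frac{44}{23} - 483181} = \sqrt{- \frac{11113119}{23}} = \frac{9 i \sqrt{3155577}}{23}$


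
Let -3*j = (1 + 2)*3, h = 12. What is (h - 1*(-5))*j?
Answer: -51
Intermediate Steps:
j = -3 (j = -(1 + 2)*3/3 = -3 ≈ -3.0000)
(h - 1*(-5))*j = (12 - 1*(-5))*(-3) = (12 + 5)*(-3) = 17*(-3) = -51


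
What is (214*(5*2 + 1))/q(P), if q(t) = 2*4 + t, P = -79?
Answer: -2354/71 ≈ -33.155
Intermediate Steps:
q(t) = 8 + t
(214*(5*2 + 1))/q(P) = (214*(5*2 + 1))/(8 - 79) = (214*(10 + 1))/(-71) = (214*11)*(-1/71) = 2354*(-1/71) = -2354/71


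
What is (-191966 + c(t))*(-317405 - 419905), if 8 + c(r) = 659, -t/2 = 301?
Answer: 141058462650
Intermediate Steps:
t = -602 (t = -2*301 = -602)
c(r) = 651 (c(r) = -8 + 659 = 651)
(-191966 + c(t))*(-317405 - 419905) = (-191966 + 651)*(-317405 - 419905) = -191315*(-737310) = 141058462650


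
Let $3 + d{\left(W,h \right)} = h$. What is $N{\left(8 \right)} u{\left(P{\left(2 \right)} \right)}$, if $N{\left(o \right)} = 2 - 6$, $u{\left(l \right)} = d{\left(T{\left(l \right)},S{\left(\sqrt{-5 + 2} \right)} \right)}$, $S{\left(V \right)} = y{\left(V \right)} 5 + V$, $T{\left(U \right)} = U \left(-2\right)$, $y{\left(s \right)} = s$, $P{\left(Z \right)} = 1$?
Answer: $12 - 24 i \sqrt{3} \approx 12.0 - 41.569 i$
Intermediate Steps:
$T{\left(U \right)} = - 2 U$
$S{\left(V \right)} = 6 V$ ($S{\left(V \right)} = V 5 + V = 5 V + V = 6 V$)
$d{\left(W,h \right)} = -3 + h$
$u{\left(l \right)} = -3 + 6 i \sqrt{3}$ ($u{\left(l \right)} = -3 + 6 \sqrt{-5 + 2} = -3 + 6 \sqrt{-3} = -3 + 6 i \sqrt{3}$)
$N{\left(o \right)} = -4$ ($N{\left(o \right)} = 2 - 6 = -4$)
$N{\left(8 \right)} u{\left(P{\left(2 \right)} \right)} = - 4 \left(-3 + 6 i \sqrt{3}\right) = 12 - 24 i \sqrt{3}$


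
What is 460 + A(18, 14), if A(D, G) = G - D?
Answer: 456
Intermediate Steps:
460 + A(18, 14) = 460 + (14 - 1*18) = 460 + (14 - 18) = 460 - 4 = 456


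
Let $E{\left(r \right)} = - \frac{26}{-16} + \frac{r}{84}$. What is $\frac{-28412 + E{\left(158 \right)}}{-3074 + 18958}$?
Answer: $- \frac{4772627}{2668512} \approx -1.7885$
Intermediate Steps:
$E{\left(r \right)} = \frac{13}{8} + \frac{r}{84}$ ($E{\left(r \right)} = \left(-26\right) \left(- \frac{1}{16}\right) + r \frac{1}{84} = \frac{13}{8} + \frac{r}{84}$)
$\frac{-28412 + E{\left(158 \right)}}{-3074 + 18958} = \frac{-28412 + \left(\frac{13}{8} + \frac{1}{84} \cdot 158\right)}{-3074 + 18958} = \frac{-28412 + \left(\frac{13}{8} + \frac{79}{42}\right)}{15884} = \left(-28412 + \frac{589}{168}\right) \frac{1}{15884} = \left(- \frac{4772627}{168}\right) \frac{1}{15884} = - \frac{4772627}{2668512}$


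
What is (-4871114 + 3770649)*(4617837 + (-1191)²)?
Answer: -6642756687870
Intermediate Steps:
(-4871114 + 3770649)*(4617837 + (-1191)²) = -1100465*(4617837 + 1418481) = -1100465*6036318 = -6642756687870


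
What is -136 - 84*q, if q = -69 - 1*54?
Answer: 10196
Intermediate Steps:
q = -123 (q = -69 - 54 = -123)
-136 - 84*q = -136 - 84*(-123) = -136 + 10332 = 10196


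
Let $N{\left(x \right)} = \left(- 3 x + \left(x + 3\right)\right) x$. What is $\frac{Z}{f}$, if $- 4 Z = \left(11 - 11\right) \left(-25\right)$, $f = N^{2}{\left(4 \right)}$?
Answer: $0$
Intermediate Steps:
$N{\left(x \right)} = x \left(3 - 2 x\right)$ ($N{\left(x \right)} = \left(- 3 x + \left(3 + x\right)\right) x = \left(3 - 2 x\right) x = x \left(3 - 2 x\right)$)
$f = 400$ ($f = \left(4 \left(3 - 8\right)\right)^{2} = \left(4 \left(-5\right)\right)^{2} = \left(-20\right)^{2} = 400$)
$Z = 0$ ($Z = - \frac{\left(11 - 11\right) \left(-25\right)}{4} = - \frac{0 \left(-25\right)}{4} = \left(- \frac{1}{4}\right) 0 = 0$)
$\frac{Z}{f} = \frac{0}{400} = 0 \cdot \frac{1}{400} = 0$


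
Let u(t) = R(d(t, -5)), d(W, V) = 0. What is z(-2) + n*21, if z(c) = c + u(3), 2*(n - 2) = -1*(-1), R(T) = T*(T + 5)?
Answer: 101/2 ≈ 50.500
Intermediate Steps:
R(T) = T*(5 + T)
u(t) = 0 (u(t) = 0*(5 + 0) = 0*5 = 0)
n = 5/2 (n = 2 + (-1*(-1))/2 = 2 + (½)*1 = 2 + ½ = 5/2 ≈ 2.5000)
z(c) = c (z(c) = c + 0 = c)
z(-2) + n*21 = -2 + (5/2)*21 = -2 + 105/2 = 101/2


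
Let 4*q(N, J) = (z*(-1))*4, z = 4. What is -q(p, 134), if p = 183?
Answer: 4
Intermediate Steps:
q(N, J) = -4 (q(N, J) = ((4*(-1))*4)/4 = (-4*4)/4 = (1/4)*(-16) = -4)
-q(p, 134) = -1*(-4) = 4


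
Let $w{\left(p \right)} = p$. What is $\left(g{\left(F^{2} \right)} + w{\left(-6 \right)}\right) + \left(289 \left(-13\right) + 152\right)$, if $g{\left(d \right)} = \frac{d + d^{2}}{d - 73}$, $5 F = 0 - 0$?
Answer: $-3611$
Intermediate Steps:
$F = 0$ ($F = \frac{0 - 0}{5} = \frac{0 + 0}{5} = \frac{1}{5} \cdot 0 = 0$)
$g{\left(d \right)} = \frac{d + d^{2}}{-73 + d}$
$\left(g{\left(F^{2} \right)} + w{\left(-6 \right)}\right) + \left(289 \left(-13\right) + 152\right) = \left(\frac{0^{2} \left(1 + 0^{2}\right)}{-73 + 0^{2}} - 6\right) + \left(289 \left(-13\right) + 152\right) = \left(\frac{0 \left(1 + 0\right)}{-73 + 0} - 6\right) + \left(-3757 + 152\right) = \left(0 \frac{1}{-73} \cdot 1 - 6\right) - 3605 = \left(0 \left(- \frac{1}{73}\right) 1 - 6\right) - 3605 = \left(0 - 6\right) - 3605 = -6 - 3605 = -3611$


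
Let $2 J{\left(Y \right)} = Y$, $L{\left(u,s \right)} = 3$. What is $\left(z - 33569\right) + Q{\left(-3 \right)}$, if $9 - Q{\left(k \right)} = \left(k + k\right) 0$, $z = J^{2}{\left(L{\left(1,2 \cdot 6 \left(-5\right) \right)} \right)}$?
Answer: $- \frac{134231}{4} \approx -33558.0$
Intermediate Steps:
$J{\left(Y \right)} = \frac{Y}{2}$
$z = \frac{9}{4}$ ($z = \left(\frac{1}{2} \cdot 3\right)^{2} = \left(\frac{3}{2}\right)^{2} = \frac{9}{4} \approx 2.25$)
$Q{\left(k \right)} = 9$ ($Q{\left(k \right)} = 9 - \left(k + k\right) 0 = 9 - 2 k 0 = 9 - 0 = 9 + 0 = 9$)
$\left(z - 33569\right) + Q{\left(-3 \right)} = \left(\frac{9}{4} - 33569\right) + 9 = - \frac{134267}{4} + 9 = - \frac{134231}{4}$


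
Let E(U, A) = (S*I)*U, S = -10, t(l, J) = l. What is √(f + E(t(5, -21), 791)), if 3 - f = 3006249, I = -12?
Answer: I*√3005646 ≈ 1733.7*I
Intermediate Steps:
E(U, A) = 120*U (E(U, A) = (-10*(-12))*U = 120*U)
f = -3006246 (f = 3 - 1*3006249 = 3 - 3006249 = -3006246)
√(f + E(t(5, -21), 791)) = √(-3006246 + 120*5) = √(-3006246 + 600) = √(-3005646) = I*√3005646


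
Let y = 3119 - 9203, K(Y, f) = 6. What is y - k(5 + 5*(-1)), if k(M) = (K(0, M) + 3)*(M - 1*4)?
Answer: -6048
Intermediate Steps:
k(M) = -36 + 9*M (k(M) = (6 + 3)*(M - 1*4) = 9*(M - 4) = 9*(-4 + M) = -36 + 9*M)
y = -6084
y - k(5 + 5*(-1)) = -6084 - (-36 + 9*(5 + 5*(-1))) = -6084 - (-36 + 9*(5 - 5)) = -6084 - (-36 + 9*0) = -6084 - (-36 + 0) = -6084 - 1*(-36) = -6084 + 36 = -6048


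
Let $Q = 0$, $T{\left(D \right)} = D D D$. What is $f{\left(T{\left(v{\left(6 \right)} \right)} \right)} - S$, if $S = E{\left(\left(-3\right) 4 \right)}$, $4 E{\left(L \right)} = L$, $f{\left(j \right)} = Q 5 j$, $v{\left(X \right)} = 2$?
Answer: $3$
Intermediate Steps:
$T{\left(D \right)} = D^{3}$ ($T{\left(D \right)} = D^{2} D = D^{3}$)
$f{\left(j \right)} = 0$ ($f{\left(j \right)} = 0 \cdot 5 j = 0 j = 0$)
$E{\left(L \right)} = \frac{L}{4}$
$S = -3$ ($S = \frac{\left(-3\right) 4}{4} = \frac{1}{4} \left(-12\right) = -3$)
$f{\left(T{\left(v{\left(6 \right)} \right)} \right)} - S = 0 - -3 = 0 + 3 = 3$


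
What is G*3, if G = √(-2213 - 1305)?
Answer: 3*I*√3518 ≈ 177.94*I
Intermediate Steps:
G = I*√3518 (G = √(-3518) = I*√3518 ≈ 59.313*I)
G*3 = (I*√3518)*3 = 3*I*√3518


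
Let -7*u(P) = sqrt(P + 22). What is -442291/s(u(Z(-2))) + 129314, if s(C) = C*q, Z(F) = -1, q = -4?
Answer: 129314 - 442291*sqrt(21)/12 ≈ -39589.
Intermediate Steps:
u(P) = -sqrt(22 + P)/7 (u(P) = -sqrt(P + 22)/7 = -sqrt(22 + P)/7)
s(C) = -4*C (s(C) = C*(-4) = -4*C)
-442291/s(u(Z(-2))) + 129314 = -442291*7/(4*sqrt(22 - 1)) + 129314 = -442291*sqrt(21)/12 + 129314 = 129314 - 442291*sqrt(21)/12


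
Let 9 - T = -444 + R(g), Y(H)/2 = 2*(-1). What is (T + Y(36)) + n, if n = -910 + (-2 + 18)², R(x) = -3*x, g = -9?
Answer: -232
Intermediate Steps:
Y(H) = -4 (Y(H) = 2*(2*(-1)) = 2*(-2) = -4)
T = 426 (T = 9 - (-444 - 3*(-9)) = 9 - (-444 + 27) = 9 - 1*(-417) = 9 + 417 = 426)
n = -654 (n = -910 + 16² = -910 + 256 = -654)
(T + Y(36)) + n = (426 - 4) - 654 = 422 - 654 = -232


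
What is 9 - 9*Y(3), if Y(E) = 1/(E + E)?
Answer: 15/2 ≈ 7.5000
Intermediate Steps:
Y(E) = 1/(2*E)
9 - 9*Y(3) = 9 - 9/(2*3) = 9 - 9*⅙ = 9 - 3/2 = 15/2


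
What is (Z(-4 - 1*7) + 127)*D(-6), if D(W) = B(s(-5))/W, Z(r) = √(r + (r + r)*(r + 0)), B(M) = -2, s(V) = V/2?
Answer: 127/3 + √231/3 ≈ 47.400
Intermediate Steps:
s(V) = V/2 (s(V) = V*(½) = V/2)
Z(r) = √(r + 2*r²) (Z(r) = √(r + (2*r)*r) = √(r + 2*r²))
D(W) = -2/W
(Z(-4 - 1*7) + 127)*D(-6) = (√((-4 - 1*7)*(1 + 2*(-4 - 1*7))) + 127)*(-2/(-6)) = (√((-4 - 7)*(1 + 2*(-4 - 7))) + 127)*(-2*(-⅙)) = (√(-11*(1 + 2*(-11))) + 127)*(⅓) = (√(-11*(1 - 22)) + 127)*(⅓) = (√(-11*(-21)) + 127)*(⅓) = (√231 + 127)*(⅓) = (127 + √231)*(⅓) = 127/3 + √231/3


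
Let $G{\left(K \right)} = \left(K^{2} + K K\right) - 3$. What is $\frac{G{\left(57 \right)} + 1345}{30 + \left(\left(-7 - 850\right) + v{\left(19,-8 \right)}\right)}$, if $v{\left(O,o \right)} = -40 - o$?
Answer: $- \frac{7840}{859} \approx -9.1269$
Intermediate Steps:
$G{\left(K \right)} = -3 + 2 K^{2}$ ($G{\left(K \right)} = \left(K^{2} + K^{2}\right) - 3 = 2 K^{2} - 3 = -3 + 2 K^{2}$)
$\frac{G{\left(57 \right)} + 1345}{30 + \left(\left(-7 - 850\right) + v{\left(19,-8 \right)}\right)} = \frac{\left(-3 + 2 \cdot 57^{2}\right) + 1345}{30 - 889} = \frac{\left(-3 + 2 \cdot 3249\right) + 1345}{30 + \left(-857 + \left(-40 + 8\right)\right)} = \frac{\left(-3 + 6498\right) + 1345}{30 - 889} = \frac{6495 + 1345}{30 - 889} = \frac{7840}{-859} = 7840 \left(- \frac{1}{859}\right) = - \frac{7840}{859}$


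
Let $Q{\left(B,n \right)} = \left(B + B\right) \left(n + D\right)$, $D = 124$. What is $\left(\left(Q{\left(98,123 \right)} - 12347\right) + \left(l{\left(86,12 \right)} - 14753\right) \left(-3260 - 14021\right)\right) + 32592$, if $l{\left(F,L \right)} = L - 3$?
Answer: $254859721$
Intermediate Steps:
$Q{\left(B,n \right)} = 2 B \left(124 + n\right)$ ($Q{\left(B,n \right)} = \left(B + B\right) \left(n + 124\right) = 2 B \left(124 + n\right)$)
$l{\left(F,L \right)} = -3 + L$ ($l{\left(F,L \right)} = L - 3 = -3 + L$)
$\left(\left(Q{\left(98,123 \right)} - 12347\right) + \left(l{\left(86,12 \right)} - 14753\right) \left(-3260 - 14021\right)\right) + 32592 = \left(\left(2 \cdot 98 \left(124 + 123\right) - 12347\right) + \left(\left(-3 + 12\right) - 14753\right) \left(-3260 - 14021\right)\right) + 32592 = \left(\left(2 \cdot 98 \cdot 247 - 12347\right) + \left(9 - 14753\right) \left(-17281\right)\right) + 32592 = \left(\left(48412 - 12347\right) - -254791064\right) + 32592 = \left(36065 + 254791064\right) + 32592 = 254827129 + 32592 = 254859721$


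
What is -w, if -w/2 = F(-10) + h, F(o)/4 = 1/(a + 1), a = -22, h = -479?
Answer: -20126/21 ≈ -958.38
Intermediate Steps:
F(o) = -4/21 (F(o) = 4/(-22 + 1) = 4/(-21) = 4*(-1/21) = -4/21)
w = 20126/21 (w = -2*(-4/21 - 479) = -2*(-10063/21) = 20126/21 ≈ 958.38)
-w = -1*20126/21 = -20126/21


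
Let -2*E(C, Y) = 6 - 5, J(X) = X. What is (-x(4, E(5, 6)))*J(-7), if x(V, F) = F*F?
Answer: 7/4 ≈ 1.7500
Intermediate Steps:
E(C, Y) = -½ (E(C, Y) = -(6 - 5)/2 = -½*1 = -½)
x(V, F) = F²
(-x(4, E(5, 6)))*J(-7) = -(-½)²*(-7) = -1*¼*(-7) = -¼*(-7) = 7/4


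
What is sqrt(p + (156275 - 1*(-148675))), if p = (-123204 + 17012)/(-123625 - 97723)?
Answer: sqrt(933814348453226)/55337 ≈ 552.22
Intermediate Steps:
p = 26548/55337 (p = -106192/(-221348) = -106192*(-1/221348) = 26548/55337 ≈ 0.47975)
sqrt(p + (156275 - 1*(-148675))) = sqrt(26548/55337 + (156275 - 1*(-148675))) = sqrt(26548/55337 + (156275 + 148675)) = sqrt(26548/55337 + 304950) = sqrt(16875044698/55337) = sqrt(933814348453226)/55337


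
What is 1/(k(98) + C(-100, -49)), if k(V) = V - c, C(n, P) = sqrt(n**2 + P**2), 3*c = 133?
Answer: -483/85688 + 9*sqrt(12401)/85688 ≈ 0.0060596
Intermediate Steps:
c = 133/3 (c = (1/3)*133 = 133/3 ≈ 44.333)
C(n, P) = sqrt(P**2 + n**2)
k(V) = -133/3 + V (k(V) = V - 1*133/3 = V - 133/3 = -133/3 + V)
1/(k(98) + C(-100, -49)) = 1/((-133/3 + 98) + sqrt((-49)**2 + (-100)**2)) = 1/(161/3 + sqrt(2401 + 10000)) = 1/(161/3 + sqrt(12401))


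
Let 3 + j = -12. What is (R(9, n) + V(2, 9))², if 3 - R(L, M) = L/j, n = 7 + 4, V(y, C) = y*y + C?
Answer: 6889/25 ≈ 275.56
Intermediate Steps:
j = -15 (j = -3 - 12 = -15)
V(y, C) = C + y² (V(y, C) = y² + C = C + y²)
n = 11
R(L, M) = 3 + L/15 (R(L, M) = 3 - L/(-15) = 3 - L*(-1)/15 = 3 - (-1)*L/15 = 3 + L/15)
(R(9, n) + V(2, 9))² = ((3 + (1/15)*9) + (9 + 2²))² = ((3 + ⅗) + (9 + 4))² = (18/5 + 13)² = (83/5)² = 6889/25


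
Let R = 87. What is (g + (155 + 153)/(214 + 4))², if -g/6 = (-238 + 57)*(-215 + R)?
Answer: 229574558351524/11881 ≈ 1.9323e+10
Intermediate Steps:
g = -139008 (g = -6*(-238 + 57)*(-215 + 87) = -(-1086)*(-128) = -6*23168 = -139008)
(g + (155 + 153)/(214 + 4))² = (-139008 + (155 + 153)/(214 + 4))² = (-139008 + 308/218)² = (-139008 + 308*(1/218))² = (-139008 + 154/109)² = (-15151718/109)² = 229574558351524/11881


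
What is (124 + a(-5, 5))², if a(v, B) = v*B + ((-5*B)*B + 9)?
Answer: 289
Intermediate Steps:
a(v, B) = 9 - 5*B² + B*v (a(v, B) = B*v + (-5*B² + 9) = B*v + (9 - 5*B²) = 9 - 5*B² + B*v)
(124 + a(-5, 5))² = (124 + (9 - 5*5² + 5*(-5)))² = (124 + (9 - 5*25 - 25))² = (124 + (9 - 125 - 25))² = (124 - 141)² = (-17)² = 289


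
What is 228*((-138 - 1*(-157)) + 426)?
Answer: 101460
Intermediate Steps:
228*((-138 - 1*(-157)) + 426) = 228*((-138 + 157) + 426) = 228*(19 + 426) = 228*445 = 101460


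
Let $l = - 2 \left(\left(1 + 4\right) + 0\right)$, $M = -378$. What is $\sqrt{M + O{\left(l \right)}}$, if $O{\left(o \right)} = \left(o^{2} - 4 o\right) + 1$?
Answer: $i \sqrt{237} \approx 15.395 i$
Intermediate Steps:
$l = -10$ ($l = - 2 \left(5 + 0\right) = \left(-2\right) 5 = -10$)
$O{\left(o \right)} = 1 + o^{2} - 4 o$
$\sqrt{M + O{\left(l \right)}} = \sqrt{-378 + \left(1 + \left(-10\right)^{2} - -40\right)} = \sqrt{-378 + \left(1 + 100 + 40\right)} = \sqrt{-378 + 141} = \sqrt{-237} = i \sqrt{237}$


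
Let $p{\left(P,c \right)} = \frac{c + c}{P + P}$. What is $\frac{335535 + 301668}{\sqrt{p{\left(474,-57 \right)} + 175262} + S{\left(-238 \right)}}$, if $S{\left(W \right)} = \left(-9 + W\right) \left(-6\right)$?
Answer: $\frac{49734968556}{106442605} - \frac{212401 \sqrt{4375237566}}{106442605} \approx 335.26$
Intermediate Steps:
$S{\left(W \right)} = 54 - 6 W$
$p{\left(P,c \right)} = \frac{c}{P}$ ($p{\left(P,c \right)} = \frac{2 c}{2 P} = 2 c \frac{1}{2 P} = \frac{c}{P}$)
$\frac{335535 + 301668}{\sqrt{p{\left(474,-57 \right)} + 175262} + S{\left(-238 \right)}} = \frac{335535 + 301668}{\sqrt{- \frac{57}{474} + 175262} + \left(54 - -1428\right)} = \frac{637203}{\sqrt{\left(-57\right) \frac{1}{474} + 175262} + \left(54 + 1428\right)} = \frac{637203}{\sqrt{- \frac{19}{158} + 175262} + 1482} = \frac{637203}{\sqrt{\frac{27691377}{158}} + 1482} = \frac{637203}{\frac{\sqrt{4375237566}}{158} + 1482} = \frac{637203}{1482 + \frac{\sqrt{4375237566}}{158}}$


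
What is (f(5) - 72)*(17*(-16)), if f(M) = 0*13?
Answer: 19584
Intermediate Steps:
f(M) = 0
(f(5) - 72)*(17*(-16)) = (0 - 72)*(17*(-16)) = -72*(-272) = 19584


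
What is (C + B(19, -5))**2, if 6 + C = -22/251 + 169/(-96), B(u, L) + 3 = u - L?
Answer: 100431314281/580617216 ≈ 172.97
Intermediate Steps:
B(u, L) = -3 + u - L (B(u, L) = -3 + (u - L) = -3 + u - L)
C = -189107/24096 (C = -6 + (-22/251 + 169/(-96)) = -6 + (-22*1/251 + 169*(-1/96)) = -6 + (-22/251 - 169/96) = -6 - 44531/24096 = -189107/24096 ≈ -7.8481)
(C + B(19, -5))**2 = (-189107/24096 + (-3 + 19 - 1*(-5)))**2 = (-189107/24096 + (-3 + 19 + 5))**2 = (-189107/24096 + 21)**2 = (316909/24096)**2 = 100431314281/580617216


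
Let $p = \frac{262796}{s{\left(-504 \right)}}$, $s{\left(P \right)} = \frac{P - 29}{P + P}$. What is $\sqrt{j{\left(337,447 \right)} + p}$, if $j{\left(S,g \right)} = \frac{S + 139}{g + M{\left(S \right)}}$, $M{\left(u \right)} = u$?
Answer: $\frac{\sqrt{27673436514815}}{7462} \approx 704.98$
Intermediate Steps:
$s{\left(P \right)} = \frac{-29 + P}{2 P}$
$j{\left(S,g \right)} = \frac{139 + S}{S + g}$ ($j{\left(S,g \right)} = \frac{S + 139}{g + S} = \frac{139 + S}{S + g}$)
$p = \frac{264898368}{533}$ ($p = \frac{262796}{\frac{1}{2} \frac{1}{-504} \left(-29 - 504\right)} = \frac{262796}{\frac{1}{2} \left(- \frac{1}{504}\right) \left(-533\right)} = \frac{262796}{\frac{533}{1008}} = 262796 \cdot \frac{1008}{533} = \frac{264898368}{533} \approx 4.97 \cdot 10^{5}$)
$\sqrt{j{\left(337,447 \right)} + p} = \sqrt{\frac{139 + 337}{337 + 447} + \frac{264898368}{533}} = \sqrt{\frac{1}{784} \cdot 476 + \frac{264898368}{533}} = \sqrt{\frac{17}{28} + \frac{264898368}{533}} = \sqrt{\frac{7417163365}{14924}} = \frac{\sqrt{27673436514815}}{7462}$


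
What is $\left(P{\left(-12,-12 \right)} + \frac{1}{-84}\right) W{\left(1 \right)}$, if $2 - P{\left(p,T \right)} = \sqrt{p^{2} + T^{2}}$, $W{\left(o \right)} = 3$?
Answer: $\frac{167}{28} - 36 \sqrt{2} \approx -44.947$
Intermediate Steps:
$P{\left(p,T \right)} = 2 - \sqrt{T^{2} + p^{2}}$ ($P{\left(p,T \right)} = 2 - \sqrt{p^{2} + T^{2}} = 2 - \sqrt{T^{2} + p^{2}}$)
$\left(P{\left(-12,-12 \right)} + \frac{1}{-84}\right) W{\left(1 \right)} = \left(\left(2 - \sqrt{\left(-12\right)^{2} + \left(-12\right)^{2}}\right) + \frac{1}{-84}\right) 3 = \left(\left(2 - \sqrt{144 + 144}\right) - \frac{1}{84}\right) 3 = \left(\left(2 - \sqrt{288}\right) - \frac{1}{84}\right) 3 = \left(\left(2 - 12 \sqrt{2}\right) - \frac{1}{84}\right) 3 = \left(\frac{167}{84} - 12 \sqrt{2}\right) 3 = \frac{167}{28} - 36 \sqrt{2}$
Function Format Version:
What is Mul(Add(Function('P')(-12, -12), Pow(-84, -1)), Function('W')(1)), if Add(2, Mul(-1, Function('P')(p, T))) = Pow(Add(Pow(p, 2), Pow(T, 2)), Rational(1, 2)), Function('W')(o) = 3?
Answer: Add(Rational(167, 28), Mul(-36, Pow(2, Rational(1, 2)))) ≈ -44.947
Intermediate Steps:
Function('P')(p, T) = Add(2, Mul(-1, Pow(Add(Pow(T, 2), Pow(p, 2)), Rational(1, 2)))) (Function('P')(p, T) = Add(2, Mul(-1, Pow(Add(Pow(p, 2), Pow(T, 2)), Rational(1, 2)))) = Add(2, Mul(-1, Pow(Add(Pow(T, 2), Pow(p, 2)), Rational(1, 2)))))
Mul(Add(Function('P')(-12, -12), Pow(-84, -1)), Function('W')(1)) = Mul(Add(Add(2, Mul(-1, Pow(Add(Pow(-12, 2), Pow(-12, 2)), Rational(1, 2)))), Pow(-84, -1)), 3) = Mul(Add(Add(2, Mul(-1, Pow(Add(144, 144), Rational(1, 2)))), Rational(-1, 84)), 3) = Mul(Add(Add(2, Mul(-1, Pow(288, Rational(1, 2)))), Rational(-1, 84)), 3) = Mul(Add(Add(2, Mul(-1, Mul(12, Pow(2, Rational(1, 2))))), Rational(-1, 84)), 3) = Mul(Add(Add(2, Mul(-12, Pow(2, Rational(1, 2)))), Rational(-1, 84)), 3) = Mul(Add(Rational(167, 84), Mul(-12, Pow(2, Rational(1, 2)))), 3) = Add(Rational(167, 28), Mul(-36, Pow(2, Rational(1, 2))))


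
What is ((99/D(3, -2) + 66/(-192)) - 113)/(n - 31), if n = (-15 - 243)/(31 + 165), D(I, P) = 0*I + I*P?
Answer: 203595/50672 ≈ 4.0179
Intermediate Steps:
D(I, P) = I*P (D(I, P) = 0 + I*P = I*P)
n = -129/98 (n = -258/196 = -258*1/196 = -129/98 ≈ -1.3163)
((99/D(3, -2) + 66/(-192)) - 113)/(n - 31) = ((99/((3*(-2))) + 66/(-192)) - 113)/(-129/98 - 31) = ((99/(-6) + 66*(-1/192)) - 113)/(-3167/98) = ((99*(-⅙) - 11/32) - 113)*(-98/3167) = ((-33/2 - 11/32) - 113)*(-98/3167) = (-539/32 - 113)*(-98/3167) = -4155/32*(-98/3167) = 203595/50672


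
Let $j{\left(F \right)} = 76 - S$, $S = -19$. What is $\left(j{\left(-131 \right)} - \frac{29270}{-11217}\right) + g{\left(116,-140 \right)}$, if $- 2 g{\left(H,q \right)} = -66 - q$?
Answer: $\frac{679856}{11217} \approx 60.609$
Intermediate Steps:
$j{\left(F \right)} = 95$ ($j{\left(F \right)} = 76 - -19 = 76 + 19 = 95$)
$g{\left(H,q \right)} = 33 + \frac{q}{2}$ ($g{\left(H,q \right)} = - \frac{-66 - q}{2} = 33 + \frac{q}{2}$)
$\left(j{\left(-131 \right)} - \frac{29270}{-11217}\right) + g{\left(116,-140 \right)} = \left(95 - \frac{29270}{-11217}\right) + \left(33 + \frac{1}{2} \left(-140\right)\right) = \left(95 - - \frac{29270}{11217}\right) + \left(33 - 70\right) = \left(95 + \frac{29270}{11217}\right) - 37 = \frac{1094885}{11217} - 37 = \frac{679856}{11217}$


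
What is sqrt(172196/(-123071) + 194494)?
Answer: sqrt(2945876546314338)/123071 ≈ 441.01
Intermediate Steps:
sqrt(172196/(-123071) + 194494) = sqrt(172196*(-1/123071) + 194494) = sqrt(-172196/123071 + 194494) = sqrt(23936398878/123071) = sqrt(2945876546314338)/123071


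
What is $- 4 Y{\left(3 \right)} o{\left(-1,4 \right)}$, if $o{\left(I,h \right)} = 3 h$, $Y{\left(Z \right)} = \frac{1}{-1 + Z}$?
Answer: $-24$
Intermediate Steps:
$- 4 Y{\left(3 \right)} o{\left(-1,4 \right)} = - \frac{4}{-1 + 3} \cdot 3 \cdot 4 = - \frac{4}{2} \cdot 12 = \left(-4\right) \frac{1}{2} \cdot 12 = \left(-2\right) 12 = -24$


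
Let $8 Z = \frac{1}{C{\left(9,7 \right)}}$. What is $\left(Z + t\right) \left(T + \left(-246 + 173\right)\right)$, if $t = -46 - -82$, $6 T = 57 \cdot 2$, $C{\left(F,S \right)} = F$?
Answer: $- \frac{7779}{4} \approx -1944.8$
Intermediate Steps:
$T = 19$ ($T = \frac{57 \cdot 2}{6} = \frac{1}{6} \cdot 114 = 19$)
$t = 36$ ($t = -46 + 82 = 36$)
$Z = \frac{1}{72}$ ($Z = \frac{1}{8 \cdot 9} = \frac{1}{8} \cdot \frac{1}{9} = \frac{1}{72} \approx 0.013889$)
$\left(Z + t\right) \left(T + \left(-246 + 173\right)\right) = \left(\frac{1}{72} + 36\right) \left(19 + \left(-246 + 173\right)\right) = \frac{2593 \left(19 - 73\right)}{72} = \frac{2593}{72} \left(-54\right) = - \frac{7779}{4}$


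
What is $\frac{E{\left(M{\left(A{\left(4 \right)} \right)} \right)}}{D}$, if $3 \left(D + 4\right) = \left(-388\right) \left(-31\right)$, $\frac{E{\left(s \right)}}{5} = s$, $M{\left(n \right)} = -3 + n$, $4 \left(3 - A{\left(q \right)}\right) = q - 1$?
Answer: $- \frac{45}{48064} \approx -0.00093625$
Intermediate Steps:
$A{\left(q \right)} = \frac{13}{4} - \frac{q}{4}$ ($A{\left(q \right)} = 3 - \frac{q - 1}{4} = 3 - \frac{-1 + q}{4} = 3 - \left(- \frac{1}{4} + \frac{q}{4}\right) = \frac{13}{4} - \frac{q}{4}$)
$E{\left(s \right)} = 5 s$
$D = \frac{12016}{3}$ ($D = -4 + \frac{\left(-388\right) \left(-31\right)}{3} = -4 + \frac{1}{3} \cdot 12028 = -4 + \frac{12028}{3} = \frac{12016}{3} \approx 4005.3$)
$\frac{E{\left(M{\left(A{\left(4 \right)} \right)} \right)}}{D} = \frac{5 \left(-3 + \left(\frac{13}{4} - 1\right)\right)}{\frac{12016}{3}} = 5 \left(-3 + \left(\frac{13}{4} - 1\right)\right) \frac{3}{12016} = 5 \left(-3 + \frac{9}{4}\right) \frac{3}{12016} = 5 \left(- \frac{3}{4}\right) \frac{3}{12016} = \left(- \frac{15}{4}\right) \frac{3}{12016} = - \frac{45}{48064}$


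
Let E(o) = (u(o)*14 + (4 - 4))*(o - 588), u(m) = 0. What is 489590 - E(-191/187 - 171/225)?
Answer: 489590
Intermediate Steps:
E(o) = 0 (E(o) = (0*14 + (4 - 4))*(o - 588) = (0 + 0)*(-588 + o) = 0*(-588 + o) = 0)
489590 - E(-191/187 - 171/225) = 489590 - 1*0 = 489590 + 0 = 489590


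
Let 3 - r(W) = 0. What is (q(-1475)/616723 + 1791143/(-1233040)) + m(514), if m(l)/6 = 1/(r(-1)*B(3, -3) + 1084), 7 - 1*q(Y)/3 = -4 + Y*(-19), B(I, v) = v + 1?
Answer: -648974166701431/409879384948880 ≈ -1.5833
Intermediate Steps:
r(W) = 3 (r(W) = 3 - 1*0 = 3 + 0 = 3)
B(I, v) = 1 + v
q(Y) = 33 + 57*Y (q(Y) = 21 - 3*(-4 + Y*(-19)) = 21 - 3*(-4 - 19*Y) = 21 + (12 + 57*Y) = 33 + 57*Y)
m(l) = 3/539 (m(l) = 6/(3*(1 - 3) + 1084) = 6/(3*(-2) + 1084) = 6/(-6 + 1084) = 6/1078 = 6*(1/1078) = 3/539)
(q(-1475)/616723 + 1791143/(-1233040)) + m(514) = ((33 + 57*(-1475))/616723 + 1791143/(-1233040)) + 3/539 = ((33 - 84075)*(1/616723) + 1791143*(-1/1233040)) + 3/539 = (-84042*1/616723 - 1791143/1233040) + 3/539 = (-84042/616723 - 1791143/1233040) + 3/539 = -1208266232069/760444127920 + 3/539 = -648974166701431/409879384948880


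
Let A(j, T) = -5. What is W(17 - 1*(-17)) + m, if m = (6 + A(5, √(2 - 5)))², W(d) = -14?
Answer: -13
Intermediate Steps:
m = 1 (m = (6 - 5)² = 1² = 1)
W(17 - 1*(-17)) + m = -14 + 1 = -13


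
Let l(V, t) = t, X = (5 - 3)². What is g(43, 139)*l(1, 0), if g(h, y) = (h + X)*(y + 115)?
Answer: 0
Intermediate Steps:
X = 4 (X = 2² = 4)
g(h, y) = (4 + h)*(115 + y) (g(h, y) = (h + 4)*(y + 115) = (4 + h)*(115 + y))
g(43, 139)*l(1, 0) = (460 + 4*139 + 115*43 + 43*139)*0 = (460 + 556 + 4945 + 5977)*0 = 11938*0 = 0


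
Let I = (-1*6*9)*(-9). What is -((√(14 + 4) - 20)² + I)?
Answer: -904 + 120*√2 ≈ -734.29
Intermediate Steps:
I = 486 (I = -6*9*(-9) = -54*(-9) = 486)
-((√(14 + 4) - 20)² + I) = -((√(14 + 4) - 20)² + 486) = -((√18 - 20)² + 486) = -((3*√2 - 20)² + 486) = -((-20 + 3*√2)² + 486) = -(486 + (-20 + 3*√2)²) = -486 - (-20 + 3*√2)²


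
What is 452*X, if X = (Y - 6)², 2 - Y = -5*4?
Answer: 115712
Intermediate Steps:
Y = 22 (Y = 2 - (-5)*4 = 2 - 1*(-20) = 2 + 20 = 22)
X = 256 (X = (22 - 6)² = 16² = 256)
452*X = 452*256 = 115712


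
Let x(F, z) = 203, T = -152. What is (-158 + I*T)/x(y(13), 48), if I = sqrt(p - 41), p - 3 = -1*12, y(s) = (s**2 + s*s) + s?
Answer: -158/203 - 760*I*sqrt(2)/203 ≈ -0.77833 - 5.2946*I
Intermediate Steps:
y(s) = s + 2*s**2 (y(s) = (s**2 + s**2) + s = 2*s**2 + s = s + 2*s**2)
p = -9 (p = 3 - 1*12 = 3 - 12 = -9)
I = 5*I*sqrt(2) (I = sqrt(-9 - 41) = sqrt(-50) = 5*I*sqrt(2) ≈ 7.0711*I)
(-158 + I*T)/x(y(13), 48) = (-158 + (5*I*sqrt(2))*(-152))/203 = (-158 - 760*I*sqrt(2))*(1/203) = -158/203 - 760*I*sqrt(2)/203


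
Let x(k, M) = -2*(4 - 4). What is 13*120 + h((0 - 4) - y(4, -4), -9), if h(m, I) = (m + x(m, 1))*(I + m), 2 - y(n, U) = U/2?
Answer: 1696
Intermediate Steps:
x(k, M) = 0 (x(k, M) = -2*0 = 0)
y(n, U) = 2 - U/2
h(m, I) = m*(I + m) (h(m, I) = (m + 0)*(I + m) = m*(I + m))
13*120 + h((0 - 4) - y(4, -4), -9) = 13*120 + ((0 - 4) - (2 - ½*(-4)))*(-9 + ((0 - 4) - (2 - ½*(-4)))) = 1560 + (-4 - (2 + 2))*(-9 + (-4 - (2 + 2))) = 1560 + (-4 - 1*4)*(-9 + (-4 - 1*4)) = 1560 + (-4 - 4)*(-9 + (-4 - 4)) = 1560 - 8*(-9 - 8) = 1560 - 8*(-17) = 1560 + 136 = 1696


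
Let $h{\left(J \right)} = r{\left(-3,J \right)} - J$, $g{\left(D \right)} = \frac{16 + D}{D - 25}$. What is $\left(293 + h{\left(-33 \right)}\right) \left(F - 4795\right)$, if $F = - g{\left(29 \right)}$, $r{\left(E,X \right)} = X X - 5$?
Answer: $- \frac{13553625}{2} \approx -6.7768 \cdot 10^{6}$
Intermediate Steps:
$g{\left(D \right)} = \frac{16 + D}{-25 + D}$
$r{\left(E,X \right)} = -5 + X^{2}$ ($r{\left(E,X \right)} = X^{2} - 5 = -5 + X^{2}$)
$h{\left(J \right)} = -5 + J^{2} - J$ ($h{\left(J \right)} = \left(-5 + J^{2}\right) - J = -5 + J^{2} - J$)
$F = - \frac{45}{4}$ ($F = - \frac{16 + 29}{-25 + 29} = - \frac{45}{4} \approx -11.25$)
$\left(293 + h{\left(-33 \right)}\right) \left(F - 4795\right) = \left(293 - \left(-28 - 1089\right)\right) \left(- \frac{45}{4} - 4795\right) = \left(293 + \left(-5 + 1089 + 33\right)\right) \left(- \frac{19225}{4}\right) = \left(293 + 1117\right) \left(- \frac{19225}{4}\right) = 1410 \left(- \frac{19225}{4}\right) = - \frac{13553625}{2}$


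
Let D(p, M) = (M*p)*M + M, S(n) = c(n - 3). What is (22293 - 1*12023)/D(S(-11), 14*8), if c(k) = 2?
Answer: 1027/2520 ≈ 0.40754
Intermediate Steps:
S(n) = 2
D(p, M) = M + p*M**2 (D(p, M) = p*M**2 + M = M + p*M**2)
(22293 - 1*12023)/D(S(-11), 14*8) = (22293 - 1*12023)/(((14*8)*(1 + (14*8)*2))) = (22293 - 12023)/((112*(1 + 112*2))) = 10270/((112*(1 + 224))) = 10270/((112*225)) = 10270/25200 = 10270*(1/25200) = 1027/2520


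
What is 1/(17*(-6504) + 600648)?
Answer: 1/490080 ≈ 2.0405e-6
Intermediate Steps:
1/(17*(-6504) + 600648) = 1/(-110568 + 600648) = 1/490080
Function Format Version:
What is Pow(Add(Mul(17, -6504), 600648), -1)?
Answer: Rational(1, 490080) ≈ 2.0405e-6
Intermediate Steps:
Pow(Add(Mul(17, -6504), 600648), -1) = Pow(Add(-110568, 600648), -1) = Pow(490080, -1) = Rational(1, 490080)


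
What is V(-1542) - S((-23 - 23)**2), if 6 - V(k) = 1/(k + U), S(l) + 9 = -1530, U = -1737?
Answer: 5066056/3279 ≈ 1545.0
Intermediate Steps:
S(l) = -1539 (S(l) = -9 - 1530 = -1539)
V(k) = 6 - 1/(-1737 + k) (V(k) = 6 - 1/(k - 1737) = 6 - 1/(-1737 + k))
V(-1542) - S((-23 - 23)**2) = (-10423 + 6*(-1542))/(-1737 - 1542) - 1*(-1539) = (-10423 - 9252)/(-3279) + 1539 = -1/3279*(-19675) + 1539 = 19675/3279 + 1539 = 5066056/3279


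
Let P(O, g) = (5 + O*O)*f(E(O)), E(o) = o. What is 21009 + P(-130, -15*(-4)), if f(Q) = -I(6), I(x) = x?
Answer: -80421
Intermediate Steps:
f(Q) = -6 (f(Q) = -1*6 = -6)
P(O, g) = -30 - 6*O² (P(O, g) = (5 + O*O)*(-6) = (5 + O²)*(-6) = -30 - 6*O²)
21009 + P(-130, -15*(-4)) = 21009 + (-30 - 6*(-130)²) = 21009 + (-30 - 6*16900) = 21009 + (-30 - 101400) = 21009 - 101430 = -80421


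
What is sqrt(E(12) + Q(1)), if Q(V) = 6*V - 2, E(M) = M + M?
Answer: 2*sqrt(7) ≈ 5.2915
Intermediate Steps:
E(M) = 2*M
Q(V) = -2 + 6*V
sqrt(E(12) + Q(1)) = sqrt(2*12 + (-2 + 6*1)) = sqrt(24 + (-2 + 6)) = sqrt(24 + 4) = sqrt(28) = 2*sqrt(7)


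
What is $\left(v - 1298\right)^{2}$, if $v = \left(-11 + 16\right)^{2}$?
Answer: $1620529$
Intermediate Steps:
$v = 25$ ($v = 5^{2} = 25$)
$\left(v - 1298\right)^{2} = \left(25 - 1298\right)^{2} = \left(-1273\right)^{2} = 1620529$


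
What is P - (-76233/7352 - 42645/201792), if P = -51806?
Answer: -3201765771847/61815616 ≈ -51795.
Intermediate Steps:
P - (-76233/7352 - 42645/201792) = -51806 - (-76233/7352 - 42645/201792) = -51806 - (-76233*1/7352 - 42645*1/201792) = -51806 - (-76233/7352 - 14215/67264) = -51806 - 1*(-654030649/61815616) = -51806 + 654030649/61815616 = -3201765771847/61815616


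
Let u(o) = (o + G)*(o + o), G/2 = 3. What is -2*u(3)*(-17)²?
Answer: -31212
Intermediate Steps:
G = 6 (G = 2*3 = 6)
u(o) = 2*o*(6 + o) (u(o) = (o + 6)*(o + o) = (6 + o)*(2*o) = 2*o*(6 + o))
-2*u(3)*(-17)² = -4*3*(6 + 3)*(-17)² = -4*3*9*289 = -2*54*289 = -108*289 = -31212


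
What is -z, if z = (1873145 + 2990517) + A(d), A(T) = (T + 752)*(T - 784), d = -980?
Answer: -5265854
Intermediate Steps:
A(T) = (-784 + T)*(752 + T) (A(T) = (752 + T)*(-784 + T) = (-784 + T)*(752 + T))
z = 5265854 (z = (1873145 + 2990517) + (-589568 + (-980)**2 - 32*(-980)) = 4863662 + (-589568 + 960400 + 31360) = 4863662 + 402192 = 5265854)
-z = -1*5265854 = -5265854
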